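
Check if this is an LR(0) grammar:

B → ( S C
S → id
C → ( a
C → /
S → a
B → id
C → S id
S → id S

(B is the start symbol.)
A grammar is LR(0) if no state in the canonical LR(0) collection has:
  - both a shift item (dot before a terminal) and a complete item (shift-reduce conflict), or
  - two or more complete items (reduce-reduce conflict; the accept item [B' → B .] counts as a complete item here).

Augment with B' → B and build the canonical LR(0) collection (I0 = CLOSURE({[B' → . B]}), then GOTO on every symbol after a dot until no new states appear). It has 14 states:
  I0: { [B → . ( S C], [B → . id], [B' → . B] }  — shift
  I1: { [B → ( . S C], [S → . a], [S → . id S], [S → . id] }  — shift
  I2: { [B' → B .] }  — accept
  I3: { [B → id .] }  — reduce
  I4: { [B → ( S . C], [C → . ( a], [C → . /], [C → . S id], [S → . a], [S → . id S], [S → . id] }  — shift
  I5: { [S → a .] }  — reduce
  I6: { [S → . a], [S → . id S], [S → . id], [S → id . S], [S → id .] }  — shift, reduce
  I7: { [S → id S .] }  — reduce
  I8: { [C → ( . a] }  — shift
  I9: { [C → / .] }  — reduce
  I10: { [B → ( S C .] }  — reduce
  I11: { [C → S . id] }  — shift
  I12: { [C → S id .] }  — reduce
  I13: { [C → ( a .] }  — reduce

Conflict in state I6:
  Shift-reduce conflict between [S → id .] and [S → . a]
So the grammar is NOT LR(0).

Answer: No. Shift-reduce conflict between [S → id .] and [S → . a]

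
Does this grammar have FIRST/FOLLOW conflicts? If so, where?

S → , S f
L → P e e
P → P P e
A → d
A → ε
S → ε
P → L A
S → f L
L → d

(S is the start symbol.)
A FIRST/FOLLOW conflict occurs when a non-terminal N has a nullable alternative N → β (β ⇒* ε) and another alternative N → α with FIRST(α) ∩ FOLLOW(N) ≠ ∅: on such a lookahead the parser cannot decide between expanding α and letting N vanish via β.

Nullable non-terminals: A, S.

A: nullable alternative(s) A → ε; FOLLOW(A) = { 'd', 'e' }
  A → d: FIRST \ {ε} = { 'd' } — overlaps FOLLOW(A) on { 'd' }: CONFLICT
  A → ε: FIRST \ {ε} = { } — this is the only nullable alternative, skip

S: nullable alternative(s) S → ε; FOLLOW(S) = { $, 'f' }
  S → , S f: FIRST \ {ε} = { ',' } — disjoint from FOLLOW(S)
  S → ε: FIRST \ {ε} = { } — this is the only nullable alternative, skip
  S → f L: FIRST \ {ε} = { 'f' } — overlaps FOLLOW(S) on { 'f' }: CONFLICT

L, P have no nullable alternative, so no FIRST/FOLLOW check is needed there.

So the grammar has 2 FIRST/FOLLOW conflicts (marked CONFLICT above).

Answer: Yes. S → f L with FOLLOW(S) on { 'f' }; A → d with FOLLOW(A) on { 'd' }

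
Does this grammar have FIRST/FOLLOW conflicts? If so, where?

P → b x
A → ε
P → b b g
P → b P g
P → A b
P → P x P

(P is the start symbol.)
A FIRST/FOLLOW conflict occurs when a non-terminal N has a nullable alternative N → β (β ⇒* ε) and another alternative N → α with FIRST(α) ∩ FOLLOW(N) ≠ ∅: on such a lookahead the parser cannot decide between expanding α and letting N vanish via β.

Nullable non-terminals: A.
A has a nullable alternative but only one production, so nothing to check.

P has no nullable alternative, so no FIRST/FOLLOW check is needed there.

No FIRST/FOLLOW conflicts found.

Answer: No FIRST/FOLLOW conflicts.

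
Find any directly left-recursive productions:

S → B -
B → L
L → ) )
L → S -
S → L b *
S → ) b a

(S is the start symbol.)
No direct left recursion

Direct left recursion occurs when N → N α for some non-terminal N (the right-hand side begins with the left-hand side itself).

S → B -: starts with B
B → L: starts with L
L → ) ): starts with ')'
L → S -: starts with S
S → L b *: starts with L
S → ) b a: starts with ')'

No direct left recursion found.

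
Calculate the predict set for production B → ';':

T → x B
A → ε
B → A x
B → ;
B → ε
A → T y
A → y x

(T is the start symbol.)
PREDICT(B → ';') = (FIRST(RHS) \ {ε}) ∪ (FOLLOW(B) if ε ∈ FIRST(RHS), i.e. RHS ⇒* ε)
FIRST(';') = { ';' }
ε ∉ FIRST(';'), so FOLLOW(B) is not added.
PREDICT(B → ';') = { ';' }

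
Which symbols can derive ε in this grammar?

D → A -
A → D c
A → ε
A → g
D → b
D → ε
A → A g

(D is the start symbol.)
{ 'A', 'D' }

A non-terminal is nullable if it can derive ε (the empty string): either it has an ε-production, or it has a production whose right-hand side consists entirely of nullable non-terminals.

ε-productions: A → ε, D → ε
So A, D are immediately nullable.
Every non-terminal is now nullable.
Nullable = { 'A', 'D' }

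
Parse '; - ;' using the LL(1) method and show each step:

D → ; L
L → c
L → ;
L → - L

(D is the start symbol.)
Stack is shown with the top on the left.

Stack  Input    Action
----------------------
D $    ; - ; $  output D → ; L
; L $  ; - ; $  match ';'
L $    - ; $    output L → - L
- L $  - ; $    match '-'
L $    ; $      output L → ;
; $    ; $      match ';'
$      $        accept

The string is accepted.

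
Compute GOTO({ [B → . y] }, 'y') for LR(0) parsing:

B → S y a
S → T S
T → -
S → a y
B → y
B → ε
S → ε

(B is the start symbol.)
{ [B → y .] }

GOTO(I, 'y') = CLOSURE({ [A → αX.β] : [A → α.Xβ] ∈ I, X = 'y' })

Items with dot before 'y', with the dot advanced:
  [B → . y] → [B → y .]
Closure adds nothing (no advanced item has the dot before a non-terminal).

GOTO = { [B → y .] }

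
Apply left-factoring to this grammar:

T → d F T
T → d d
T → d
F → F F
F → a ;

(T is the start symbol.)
Left-factoring transforms A → αβ₁ | αβ₂ into A → αA' and A' → β₁ | β₂
(α is the longest common prefix among the alternatives). Repeat until
no nonterminal has two alternatives with a common prefix.

Round 1: T has alternatives sharing prefix 'd'. Introduce T': T → d T'
  Add: T' → F T
  Add: T' → d
  Add: T' → ε

No remaining common prefixes — done.

Resulting grammar:
T → d T'
T' → F T
T' → d
T' → ε
F → F F
F → a ;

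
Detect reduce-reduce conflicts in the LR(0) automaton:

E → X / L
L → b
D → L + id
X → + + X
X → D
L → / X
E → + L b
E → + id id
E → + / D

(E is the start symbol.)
Augment with E' → E and build the canonical LR(0) collection (I0 = CLOSURE({[E' → . E]}), then GOTO on every symbol after a dot until no new states appear). It has 22 states:
  I0: { [D → . L + id], [E → . + / D], [E → . + L b], [E → . + id id], [E → . X / L], [E' → . E], [L → . / X], [L → . b], [X → . + + X], [X → . D] }  — shift
  I1: { [E → + . / D], [E → + . L b], [E → + . id id], [L → . / X], [L → . b], [X → + . + X] }  — shift
  I2: { [D → . L + id], [L → . / X], [L → . b], [L → / . X], [X → . + + X], [X → . D] }  — shift
  I3: { [X → D .] }  — reduce
  I4: { [E' → E .] }  — accept
  I5: { [D → L . + id] }  — shift
  I6: { [E → X . / L] }  — shift
  I7: { [L → b .] }  — reduce
  I8: { [E → X / . L], [L → . / X], [L → . b] }  — shift
  I9: { [E → X / L .] }  — reduce
  I10: { [D → L + . id] }  — shift
  I11: { [D → L + id .] }  — reduce
  I12: { [X → + . + X] }  — shift
  I13: { [L → / X .] }  — reduce
  I14: { [D → . L + id], [L → . / X], [L → . b], [X → + + . X], [X → . + + X], [X → . D] }  — shift
  I15: { [X → + + X .] }  — reduce
  I16: { [D → . L + id], [E → + / . D], [L → . / X], [L → . b], [L → / . X], [X → . + + X], [X → . D] }  — shift
  I17: { [E → + L . b] }  — shift
  I18: { [E → + id . id] }  — shift
  I19: { [E → + id id .] }  — reduce
  I20: { [E → + L b .] }  — reduce
  I21: { [E → + / D .], [X → D .] }  — 2 reduces

I21 contains complete items [E → + / D .], [X → D .] — reduce-reduce conflict.

Answer: Yes — I21: [E → + / D .] vs [X → D .]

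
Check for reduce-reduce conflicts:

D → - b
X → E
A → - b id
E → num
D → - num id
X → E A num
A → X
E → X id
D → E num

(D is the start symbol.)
Yes — I11: [D → E num .] vs [E → num .]

A reduce-reduce conflict occurs when an LR(0) state has two complete items [A → α .] and [B → β .] — both call for a reduction, and with no lookahead the parser cannot choose between them.

Augment with D' → D and build the canonical LR(0) collection (I0 = CLOSURE({[D' → . D]}), then GOTO on every symbol after a dot until no new states appear). It has 18 states:
  I0: { [D → . - b], [D → . - num id], [D → . E num], [D' → . D], [E → . X id], [E → . num], [X → . E A num], [X → . E] }  — shift
  I1: { [D → - . b], [D → - . num id] }  — shift
  I2: { [D' → D .] }  — accept
  I3: { [A → . - b id], [A → . X], [D → E . num], [E → . X id], [E → . num], [X → . E A num], [X → . E], [X → E . A num], [X → E .] }  — shift, reduce
  I4: { [E → X . id] }  — shift
  I5: { [E → num .] }  — reduce
  I6: { [E → X id .] }  — reduce
  I7: { [A → - . b id] }  — shift
  I8: { [X → E A . num] }  — shift
  I9: { [A → . - b id], [A → . X], [E → . X id], [E → . num], [X → . E A num], [X → . E], [X → E . A num], [X → E .] }  — shift, reduce
  I10: { [A → X .], [E → X . id] }  — shift, reduce
  I11: { [D → E num .], [E → num .] }  — 2 reduces
  I12: { [X → E A num .] }  — reduce
  I13: { [A → - b . id] }  — shift
  I14: { [A → - b id .] }  — reduce
  I15: { [D → - b .] }  — reduce
  I16: { [D → - num . id] }  — shift
  I17: { [D → - num id .] }  — reduce

I11 contains complete items [D → E num .], [E → num .] — reduce-reduce conflict.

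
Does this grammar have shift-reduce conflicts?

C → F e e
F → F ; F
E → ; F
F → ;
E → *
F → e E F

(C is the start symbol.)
Yes — I8: [F → e E F .] vs [F → F . ; F]; I10: [F → F ; F .] vs [F → F . ; F]; I11: [E → ; F .] vs [F → F . ; F]

A shift-reduce conflict occurs when an LR(0) state has both:
  - a complete (reduce) item [A → α .] (dot at the end), and
  - a shift item [B → β . c γ] (dot before a terminal).

Augment with C' → C and build the canonical LR(0) collection (I0 = CLOSURE({[C' → . C]}), then GOTO on every symbol after a dot until no new states appear). It has 14 states:
  I0: { [C → . F e e], [C' → . C], [F → . ;], [F → . F ; F], [F → . e E F] }  — shift
  I1: { [F → ; .] }  — reduce
  I2: { [C' → C .] }  — accept
  I3: { [C → F . e e], [F → F . ; F] }  — shift
  I4: { [E → . *], [E → . ; F], [F → e . E F] }  — shift
  I5: { [E → * .] }  — reduce
  I6: { [E → ; . F], [F → . ;], [F → . F ; F], [F → . e E F] }  — shift
  I7: { [F → . ;], [F → . F ; F], [F → . e E F], [F → e E . F] }  — shift
  I8: { [F → F . ; F], [F → e E F .] }  — shift, reduce
  I9: { [F → . ;], [F → . F ; F], [F → . e E F], [F → F ; . F] }  — shift
  I10: { [F → F . ; F], [F → F ; F .] }  — shift, reduce
  I11: { [E → ; F .], [F → F . ; F] }  — shift, reduce
  I12: { [C → F e . e] }  — shift
  I13: { [C → F e e .] }  — reduce

I8 contains reduce item [F → e E F .] and shift item [F → F . ; F] — shift-reduce conflict.
I10 contains reduce item [F → F ; F .] and shift item [F → F . ; F] — shift-reduce conflict.
I11 contains reduce item [E → ; F .] and shift item [F → F . ; F] — shift-reduce conflict.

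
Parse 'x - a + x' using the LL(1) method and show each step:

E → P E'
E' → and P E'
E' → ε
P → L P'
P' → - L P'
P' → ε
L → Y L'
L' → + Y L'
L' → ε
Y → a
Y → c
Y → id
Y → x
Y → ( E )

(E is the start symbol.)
Stack is shown with the top on the left.

Stack           Input        Action
-----------------------------------
E $             x - a + x $  output E → P E'
P E' $          x - a + x $  output P → L P'
L P' E' $       x - a + x $  output L → Y L'
Y L' P' E' $    x - a + x $  output Y → x
x L' P' E' $    x - a + x $  match 'x'
L' P' E' $      - a + x $    output L' → ε
P' E' $         - a + x $    output P' → - L P'
- L P' E' $     - a + x $    match '-'
L P' E' $       a + x $      output L → Y L'
Y L' P' E' $    a + x $      output Y → a
a L' P' E' $    a + x $      match 'a'
L' P' E' $      + x $        output L' → + Y L'
+ Y L' P' E' $  + x $        match '+'
Y L' P' E' $    x $          output Y → x
x L' P' E' $    x $          match 'x'
L' P' E' $      $            output L' → ε
P' E' $         $            output P' → ε
E' $            $            output E' → ε
$               $            accept

The string is accepted.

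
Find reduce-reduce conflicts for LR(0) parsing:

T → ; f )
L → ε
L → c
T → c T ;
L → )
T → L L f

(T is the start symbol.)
Yes — I5: [L → .] vs [L → c .]

A reduce-reduce conflict occurs when an LR(0) state has two complete items [A → α .] and [B → β .] — both call for a reduction, and with no lookahead the parser cannot choose between them.

Augment with T' → T and build the canonical LR(0) collection (I0 = CLOSURE({[T' → . T]}), then GOTO on every symbol after a dot until no new states appear). It has 13 states:
  I0: { [L → . )], [L → . c], [L → .], [T → . ; f )], [T → . L L f], [T → . c T ;], [T' → . T] }  — shift, reduce
  I1: { [L → ) .] }  — reduce
  I2: { [T → ; . f )] }  — shift
  I3: { [L → . )], [L → . c], [L → .], [T → L . L f] }  — shift, reduce
  I4: { [T' → T .] }  — accept
  I5: { [L → . )], [L → . c], [L → .], [L → c .], [T → . ; f )], [T → . L L f], [T → . c T ;], [T → c . T ;] }  — shift, 2 reduces
  I6: { [T → c T . ;] }  — shift
  I7: { [T → c T ; .] }  — reduce
  I8: { [T → L L . f] }  — shift
  I9: { [L → c .] }  — reduce
  I10: { [T → L L f .] }  — reduce
  I11: { [T → ; f . )] }  — shift
  I12: { [T → ; f ) .] }  — reduce

I5 contains complete items [L → .], [L → c .] — reduce-reduce conflict.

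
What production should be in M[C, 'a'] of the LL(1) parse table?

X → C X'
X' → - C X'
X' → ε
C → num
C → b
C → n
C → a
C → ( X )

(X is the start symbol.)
To find M[C, 'a'], we find productions for C where 'a' is in the predict set (PREDICT(N → α) = (FIRST(α) \ {ε}) ∪ (FOLLOW(N) if α ⇒* ε)).

C → num: PREDICT = { 'num' }
C → b: PREDICT = { 'b' }
C → n: PREDICT = { 'n' }
C → a: PREDICT = { 'a' }
  'a' is in predict set, so this production goes in M[C, 'a']
C → ( X ): PREDICT = { '(' }

M[C, 'a'] = C → a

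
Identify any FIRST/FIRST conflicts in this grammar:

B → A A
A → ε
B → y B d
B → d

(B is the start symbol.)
No FIRST/FIRST conflicts.

A FIRST/FIRST conflict occurs when two productions N → α and N → β for the same non-terminal have FIRST(α) ∩ FIRST(β) ≠ ∅ (with ε ∈ FIRST of a nullable right-hand side, so two nullable alternatives also conflict).

FIRST sets of the non-terminals at (or reachable through a nullable prefix from) the front of some alternative:
  FIRST(A) = { ε }

Productions for B:
  B → A A: FIRST = { ε }
  B → y B d: FIRST = { 'y' }
  B → d: FIRST = { 'd' }
A has only one production, so no FIRST/FIRST conflict is possible there.

All alternatives of each non-terminal have pairwise disjoint FIRST sets.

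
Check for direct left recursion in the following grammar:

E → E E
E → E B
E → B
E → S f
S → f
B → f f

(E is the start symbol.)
Direct left recursion occurs when N → N α for some non-terminal N (the right-hand side begins with the left-hand side itself).

E → E E: LEFT RECURSIVE (starts with E)
E → E B: LEFT RECURSIVE (starts with E)
E → B: starts with B
E → S f: starts with S
S → f: starts with f
B → f f: starts with f

The grammar has direct left recursion on: E.

Answer: Yes, E is left-recursive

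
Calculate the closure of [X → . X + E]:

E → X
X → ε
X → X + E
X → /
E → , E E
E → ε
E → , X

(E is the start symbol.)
To compute CLOSURE, for each item [A → α.Bβ] where B is a non-terminal, add [B → .γ] for all productions B → γ; repeat for the newly added items until nothing changes.

Start with: [X → . X + E]
  [X → . X + E] has the dot before X: add [X → .], [X → . /]
No further items can be added.

CLOSURE = { [X → . /], [X → . X + E], [X → .] }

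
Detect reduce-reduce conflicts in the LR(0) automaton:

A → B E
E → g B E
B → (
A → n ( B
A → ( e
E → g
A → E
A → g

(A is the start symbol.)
Yes — I5: [A → g .] vs [E → g .]

Augment with A' → A and build the canonical LR(0) collection (I0 = CLOSURE({[A' → . A]}), then GOTO on every symbol after a dot until no new states appear). It has 15 states:
  I0: { [A → . ( e], [A → . B E], [A → . E], [A → . g], [A → . n ( B], [A' → . A], [B → . (], [E → . g B E], [E → . g] }  — shift
  I1: { [A → ( . e], [B → ( .] }  — shift, reduce
  I2: { [A' → A .] }  — accept
  I3: { [A → B . E], [E → . g B E], [E → . g] }  — shift
  I4: { [A → E .] }  — reduce
  I5: { [A → g .], [B → . (], [E → g . B E], [E → g .] }  — shift, 2 reduces
  I6: { [A → n . ( B] }  — shift
  I7: { [A → n ( . B], [B → . (] }  — shift
  I8: { [B → ( .] }  — reduce
  I9: { [A → n ( B .] }  — reduce
  I10: { [E → . g B E], [E → . g], [E → g B . E] }  — shift
  I11: { [E → g B E .] }  — reduce
  I12: { [B → . (], [E → g . B E], [E → g .] }  — shift, reduce
  I13: { [A → B E .] }  — reduce
  I14: { [A → ( e .] }  — reduce

I5 contains complete items [A → g .], [E → g .] — reduce-reduce conflict.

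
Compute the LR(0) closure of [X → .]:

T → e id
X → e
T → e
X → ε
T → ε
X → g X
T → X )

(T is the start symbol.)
To compute CLOSURE, for each item [A → α.Bβ] where B is a non-terminal, add [B → .γ] for all productions B → γ; repeat for the newly added items until nothing changes.

Start with: [X → .]
The dot is at the end, so nothing is added.

CLOSURE = { [X → .] }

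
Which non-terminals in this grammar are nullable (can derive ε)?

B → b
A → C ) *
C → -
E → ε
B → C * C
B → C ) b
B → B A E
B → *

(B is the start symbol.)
ε-productions: E → ε
So E is immediately nullable.
No further non-terminal can be added: every production for the remaining non-terminals contains a terminal or a non-nullable non-terminal.
Nullable = { 'E' }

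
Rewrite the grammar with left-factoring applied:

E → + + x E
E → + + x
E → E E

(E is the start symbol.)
E → + + x E'
E' → E
E' → ε
E → E E

Left-factoring transforms A → αβ₁ | αβ₂ into A → αA' and A' → β₁ | β₂
(α is the longest common prefix among the alternatives). Repeat until
no nonterminal has two alternatives with a common prefix.

Round 1: E has alternatives sharing prefix '+ + x'. Introduce E': E → + + x E'
  Add: E' → E
  Add: E' → ε

No remaining common prefixes — done.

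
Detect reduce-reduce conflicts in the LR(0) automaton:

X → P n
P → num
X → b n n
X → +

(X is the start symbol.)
A reduce-reduce conflict occurs when an LR(0) state has two complete items [A → α .] and [B → β .] — both call for a reduction, and with no lookahead the parser cannot choose between them.

Augment with X' → X and build the canonical LR(0) collection (I0 = CLOSURE({[X' → . X]}), then GOTO on every symbol after a dot until no new states appear). It has 9 states:
  I0: { [P → . num], [X → . +], [X → . P n], [X → . b n n], [X' → . X] }  — shift
  I1: { [X → + .] }  — reduce
  I2: { [X → P . n] }  — shift
  I3: { [X' → X .] }  — accept
  I4: { [X → b . n n] }  — shift
  I5: { [P → num .] }  — reduce
  I6: { [X → b n . n] }  — shift
  I7: { [X → b n n .] }  — reduce
  I8: { [X → P n .] }  — reduce

No state contains more than one complete item.

Answer: No reduce-reduce conflicts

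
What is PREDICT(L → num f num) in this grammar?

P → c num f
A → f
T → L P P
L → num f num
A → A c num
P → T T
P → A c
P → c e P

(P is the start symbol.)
{ 'num' }

PREDICT(L → num f num) = (FIRST(RHS) \ {ε}) ∪ (FOLLOW(L) if ε ∈ FIRST(RHS), i.e. RHS ⇒* ε)
FIRST(num f num) = { 'num' }
ε ∉ FIRST(num f num), so FOLLOW(L) is not added.
PREDICT(L → num f num) = { 'num' }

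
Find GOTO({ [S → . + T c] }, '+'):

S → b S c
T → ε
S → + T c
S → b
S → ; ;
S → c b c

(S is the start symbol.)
GOTO(I, '+') = CLOSURE({ [A → αX.β] : [A → α.Xβ] ∈ I, X = '+' })

Items with dot before '+', with the dot advanced:
  [S → . + T c] → [S → + . T c]
Closure of the advanced items:
  [S → + . T c] has the dot before T: add [T → .]

GOTO = { [S → + . T c], [T → .] }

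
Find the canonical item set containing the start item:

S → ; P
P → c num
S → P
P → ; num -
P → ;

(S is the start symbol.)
{ [P → . ; num -], [P → . ;], [P → . c num], [S → . ; P], [S → . P], [S' → . S] }

First, augment the grammar with S' → S
I₀ = CLOSURE({ [S' → . S] }):
  [S' → . S] has the dot before S: add [S → . ; P], [S → . P]
  [S → . P] has the dot before P: add [P → . c num], [P → . ; num -], [P → . ;]
No further items can be added.

I₀ = { [P → . ; num -], [P → . ;], [P → . c num], [S → . ; P], [S → . P], [S' → . S] }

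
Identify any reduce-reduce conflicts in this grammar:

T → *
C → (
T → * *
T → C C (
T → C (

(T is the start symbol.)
A reduce-reduce conflict occurs when an LR(0) state has two complete items [A → α .] and [B → β .] — both call for a reduction, and with no lookahead the parser cannot choose between them.

Augment with T' → T and build the canonical LR(0) collection (I0 = CLOSURE({[T' → . T]}), then GOTO on every symbol after a dot until no new states appear). It has 9 states:
  I0: { [C → . (], [T → . * *], [T → . *], [T → . C (], [T → . C C (], [T' → . T] }  — shift
  I1: { [C → ( .] }  — reduce
  I2: { [T → * . *], [T → * .] }  — shift, reduce
  I3: { [C → . (], [T → C . (], [T → C . C (] }  — shift
  I4: { [T' → T .] }  — accept
  I5: { [C → ( .], [T → C ( .] }  — 2 reduces
  I6: { [T → C C . (] }  — shift
  I7: { [T → C C ( .] }  — reduce
  I8: { [T → * * .] }  — reduce

I5 contains complete items [C → ( .], [T → C ( .] — reduce-reduce conflict.

Answer: Yes — I5: [C → ( .] vs [T → C ( .]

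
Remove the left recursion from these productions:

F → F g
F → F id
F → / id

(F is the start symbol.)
F is directly left-recursive. The standard transformation for
  A → A α₁ | ... | A α_m | β₁ | ... | β_n
is
  A  → β₁ A' | ... | β_n A'
  A' → α₁ A' | ... | α_m A' | ε

F → / id becomes F → / id F'
F → F g becomes F' → g F'
F → F id becomes F' → id F'
Add F' → ε

Resulting grammar:
F → / id F'
F' → g F'
F' → id F'
F' → ε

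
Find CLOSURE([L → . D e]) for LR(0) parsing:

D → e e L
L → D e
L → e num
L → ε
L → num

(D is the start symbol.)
Start with: [L → . D e]
  [L → . D e] has the dot before D: add [D → . e e L]
No further items can be added.

CLOSURE = { [D → . e e L], [L → . D e] }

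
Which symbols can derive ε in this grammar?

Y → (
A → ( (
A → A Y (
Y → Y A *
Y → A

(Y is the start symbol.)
A non-terminal is nullable if it can derive ε (the empty string): either it has an ε-production, or it has a production whose right-hand side consists entirely of nullable non-terminals.

There are no ε-productions, so no non-terminal can derive ε.
No non-terminals are nullable.

Answer: None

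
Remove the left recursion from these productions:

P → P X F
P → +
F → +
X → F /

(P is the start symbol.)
P is directly left-recursive. The standard transformation for
  A → A α₁ | ... | A α_m | β₁ | ... | β_n
is
  A  → β₁ A' | ... | β_n A'
  A' → α₁ A' | ... | α_m A' | ε

P → + becomes P → + P'
P → P X F becomes P' → X F P'
Add P' → ε

Productions for other non-terminals are unchanged:
  F → +
  X → F /

Resulting grammar:
P → + P'
P' → X F P'
P' → ε
F → +
X → F /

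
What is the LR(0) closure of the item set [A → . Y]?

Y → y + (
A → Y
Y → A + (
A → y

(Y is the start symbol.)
{ [A → . Y], [A → . y], [Y → . A + (], [Y → . y + (] }

To compute CLOSURE, for each item [A → α.Bβ] where B is a non-terminal, add [B → .γ] for all productions B → γ; repeat for the newly added items until nothing changes.

Start with: [A → . Y]
  [A → . Y] has the dot before Y: add [Y → . y + (], [Y → . A + (]
  [Y → . A + (] has the dot before A: add [A → . y]
No further items can be added.

CLOSURE = { [A → . Y], [A → . y], [Y → . A + (], [Y → . y + (] }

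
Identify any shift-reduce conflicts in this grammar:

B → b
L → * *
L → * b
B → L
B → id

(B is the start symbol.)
A shift-reduce conflict occurs when an LR(0) state has both:
  - a complete (reduce) item [A → α .] (dot at the end), and
  - a shift item [B → β . c γ] (dot before a terminal).

Augment with B' → B and build the canonical LR(0) collection (I0 = CLOSURE({[B' → . B]}), then GOTO on every symbol after a dot until no new states appear). It has 8 states:
  I0: { [B → . L], [B → . b], [B → . id], [B' → . B], [L → . * *], [L → . * b] }  — shift
  I1: { [L → * . *], [L → * . b] }  — shift
  I2: { [B' → B .] }  — accept
  I3: { [B → L .] }  — reduce
  I4: { [B → b .] }  — reduce
  I5: { [B → id .] }  — reduce
  I6: { [L → * * .] }  — reduce
  I7: { [L → * b .] }  — reduce

No state contains both a complete item and a shift item.

Answer: No shift-reduce conflicts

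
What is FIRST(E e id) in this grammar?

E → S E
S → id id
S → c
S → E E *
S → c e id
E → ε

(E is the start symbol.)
{ '*', 'c', 'e', 'id' }

FIRST sets of the non-terminals involved (from the grammar, by fixed-point iteration):
  FIRST(E) = { '*', 'c', 'id', ε }

To compute FIRST(E e id), process the symbols left to right:
Symbol E is a non-terminal. Add FIRST(E) \ {ε} = { '*', 'c', 'id' }
E is nullable (ε ∈ FIRST(E)), continue to the next symbol.
Symbol e is a terminal. Add 'e' and stop.
FIRST(E e id) = { '*', 'c', 'e', 'id' }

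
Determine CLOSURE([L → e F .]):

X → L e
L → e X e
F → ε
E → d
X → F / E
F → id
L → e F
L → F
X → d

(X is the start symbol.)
{ [L → e F .] }

To compute CLOSURE, for each item [A → α.Bβ] where B is a non-terminal, add [B → .γ] for all productions B → γ; repeat for the newly added items until nothing changes.

Start with: [L → e F .]
The dot is at the end, so nothing is added.

CLOSURE = { [L → e F .] }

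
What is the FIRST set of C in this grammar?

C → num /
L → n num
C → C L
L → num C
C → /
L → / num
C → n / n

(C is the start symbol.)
{ '/', 'n', 'num' }

From C → num /:
  - num is a terminal: add 'num' and stop
From C → C L:
  - C is the symbol being defined: contributes nothing new
    C is not nullable, so stop
From C → /:
  - '/' is a terminal: add '/' and stop
From C → n / n:
  - n is a terminal: add 'n' and stop

Collecting: FIRST(C) = { '/', 'n', 'num' }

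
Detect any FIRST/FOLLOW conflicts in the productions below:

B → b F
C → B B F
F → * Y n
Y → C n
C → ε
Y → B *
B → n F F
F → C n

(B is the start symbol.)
Yes. C → B B F with FOLLOW(C) on { 'n' }

Nullable non-terminals: C.
FIRST sets used below: FIRST(B) = { 'b', 'n' }

C: nullable alternative(s) C → ε; FOLLOW(C) = { 'n' }
  C → B B F: FIRST \ {ε} = { 'b', 'n' } — overlaps FOLLOW(C) on { 'n' }: CONFLICT
  C → ε: FIRST \ {ε} = { } — this is the only nullable alternative, skip

B, F, Y have no nullable alternative, so no FIRST/FOLLOW check is needed there.

So the grammar has 1 FIRST/FOLLOW conflict (marked CONFLICT above).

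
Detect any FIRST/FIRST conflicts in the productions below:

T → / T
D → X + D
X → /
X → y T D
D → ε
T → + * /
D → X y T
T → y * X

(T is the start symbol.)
Yes. D → X '+' D / D → X y T on { '/', 'y' }

A FIRST/FIRST conflict occurs when two productions N → α and N → β for the same non-terminal have FIRST(α) ∩ FIRST(β) ≠ ∅ (with ε ∈ FIRST of a nullable right-hand side, so two nullable alternatives also conflict).

FIRST sets of the non-terminals at (or reachable through a nullable prefix from) the front of some alternative:
  FIRST(X) = { '/', 'y' }

Productions for T:
  T → / T: FIRST = { '/' }
  T → + * /: FIRST = { '+' }
  T → y * X: FIRST = { 'y' }
Productions for D:
  D → X + D: FIRST = { '/', 'y' }
  D → ε: FIRST = { ε }
  D → X y T: FIRST = { '/', 'y' }
Productions for X:
  X → /: FIRST = { '/' }
  X → y T D: FIRST = { 'y' }

Conflict for D: D → X + D and D → X y T
  Overlap: { '/', 'y' }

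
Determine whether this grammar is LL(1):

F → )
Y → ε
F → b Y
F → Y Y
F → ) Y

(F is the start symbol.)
No. Predict set conflict for F: { ')' }

Relevant sets:
  FIRST(Y) = { ε }
  FOLLOW(F) = { $ }

For F:
  PREDICT(F → ')') = { ')' }
  PREDICT(F → b Y) = { 'b' }
  PREDICT(F → Y Y) = { $ }
  PREDICT(F → ')' Y) = { ')' }
Y has a single production, so nothing to check there.

Conflict found: Predict set conflict for F: { ')' }
The grammar is NOT LL(1).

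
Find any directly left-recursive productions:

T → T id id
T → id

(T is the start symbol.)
Yes, T is left-recursive

T → T id id: LEFT RECURSIVE (starts with T)
T → id: starts with id

The grammar has direct left recursion on: T.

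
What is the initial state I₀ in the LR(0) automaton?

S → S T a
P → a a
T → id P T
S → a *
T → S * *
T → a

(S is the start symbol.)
{ [S → . S T a], [S → . a *], [S' → . S] }

First, augment the grammar with S' → S
I₀ = CLOSURE({ [S' → . S] }):
  [S' → . S] has the dot before S: add [S → . S T a], [S → . a *]
No further items can be added.

I₀ = { [S → . S T a], [S → . a *], [S' → . S] }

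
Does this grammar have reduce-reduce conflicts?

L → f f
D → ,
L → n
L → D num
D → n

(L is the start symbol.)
Yes — I5: [D → n .] vs [L → n .]

Augment with L' → L and build the canonical LR(0) collection (I0 = CLOSURE({[L' → . L]}), then GOTO on every symbol after a dot until no new states appear). It has 8 states:
  I0: { [D → . ,], [D → . n], [L → . D num], [L → . f f], [L → . n], [L' → . L] }  — shift
  I1: { [D → , .] }  — reduce
  I2: { [L → D . num] }  — shift
  I3: { [L' → L .] }  — accept
  I4: { [L → f . f] }  — shift
  I5: { [D → n .], [L → n .] }  — 2 reduces
  I6: { [L → f f .] }  — reduce
  I7: { [L → D num .] }  — reduce

I5 contains complete items [D → n .], [L → n .] — reduce-reduce conflict.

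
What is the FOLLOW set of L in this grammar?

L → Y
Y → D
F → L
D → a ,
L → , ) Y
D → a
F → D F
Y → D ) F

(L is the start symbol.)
L is the start symbol, so $ ∈ FOLLOW(L).
In F → L: L is at the end, add FOLLOW(F)

The FOLLOW sets referred to above (computed the same way, to a fixed point):
  FOLLOW(F) = { $ }

Taking the union: FOLLOW(L) = { $ }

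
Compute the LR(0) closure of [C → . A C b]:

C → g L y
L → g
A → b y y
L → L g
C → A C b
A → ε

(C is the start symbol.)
{ [A → . b y y], [A → .], [C → . A C b] }

Start with: [C → . A C b]
  [C → . A C b] has the dot before A: add [A → . b y y], [A → .]
No further items can be added.

CLOSURE = { [A → . b y y], [A → .], [C → . A C b] }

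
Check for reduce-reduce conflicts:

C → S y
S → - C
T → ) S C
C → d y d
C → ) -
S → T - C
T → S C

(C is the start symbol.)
Augment with C' → C and build the canonical LR(0) collection (I0 = CLOSURE({[C' → . C]}), then GOTO on every symbol after a dot until no new states appear). It has 18 states:
  I0: { [C → . ) -], [C → . S y], [C → . d y d], [C' → . C], [S → . - C], [S → . T - C], [T → . ) S C], [T → . S C] }  — shift
  I1: { [C → ) . -], [S → . - C], [S → . T - C], [T → ) . S C], [T → . ) S C], [T → . S C] }  — shift
  I2: { [C → . ) -], [C → . S y], [C → . d y d], [S → - . C], [S → . - C], [S → . T - C], [T → . ) S C], [T → . S C] }  — shift
  I3: { [C' → C .] }  — accept
  I4: { [C → . ) -], [C → . S y], [C → . d y d], [C → S . y], [S → . - C], [S → . T - C], [T → . ) S C], [T → . S C], [T → S . C] }  — shift
  I5: { [S → T . - C] }  — shift
  I6: { [C → d . y d] }  — shift
  I7: { [C → d y . d] }  — shift
  I8: { [C → d y d .] }  — reduce
  I9: { [C → . ) -], [C → . S y], [C → . d y d], [S → . - C], [S → . T - C], [S → T - . C], [T → . ) S C], [T → . S C] }  — shift
  I10: { [S → T - C .] }  — reduce
  I11: { [T → S C .] }  — reduce
  I12: { [C → S y .] }  — reduce
  I13: { [S → - C .] }  — reduce
  I14: { [S → . - C], [S → . T - C], [T → ) . S C], [T → . ) S C], [T → . S C] }  — shift
  I15: { [C → ) - .], [C → . ) -], [C → . S y], [C → . d y d], [S → - . C], [S → . - C], [S → . T - C], [T → . ) S C], [T → . S C] }  — shift, reduce
  I16: { [C → . ) -], [C → . S y], [C → . d y d], [S → . - C], [S → . T - C], [T → ) S . C], [T → . ) S C], [T → . S C], [T → S . C] }  — shift
  I17: { [T → ) S C .], [T → S C .] }  — 2 reduces

I17 contains complete items [T → ) S C .], [T → S C .] — reduce-reduce conflict.

Answer: Yes — I17: [T → ) S C .] vs [T → S C .]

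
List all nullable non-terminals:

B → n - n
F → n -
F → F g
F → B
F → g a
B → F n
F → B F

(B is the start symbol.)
None

A non-terminal is nullable if it can derive ε (the empty string): either it has an ε-production, or it has a production whose right-hand side consists entirely of nullable non-terminals.

There are no ε-productions, so no non-terminal can derive ε.
No non-terminals are nullable.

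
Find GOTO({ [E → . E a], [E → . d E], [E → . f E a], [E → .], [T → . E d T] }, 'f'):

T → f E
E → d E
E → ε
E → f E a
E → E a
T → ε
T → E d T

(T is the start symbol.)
{ [E → . E a], [E → . d E], [E → . f E a], [E → .], [E → f . E a] }

GOTO(I, 'f') = CLOSURE({ [A → αX.β] : [A → α.Xβ] ∈ I, X = 'f' })

Items with dot before 'f', with the dot advanced:
  [E → . f E a] → [E → f . E a]
Closure of the advanced items:
  [E → f . E a] has the dot before E: add [E → . d E], [E → .], [E → . f E a], [E → . E a]

GOTO = { [E → . E a], [E → . d E], [E → . f E a], [E → .], [E → f . E a] }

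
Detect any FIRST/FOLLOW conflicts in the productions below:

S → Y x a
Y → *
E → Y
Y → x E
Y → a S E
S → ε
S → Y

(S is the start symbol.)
Yes. S → Y x a with FOLLOW(S) on { '*', 'a', 'x' }; S → Y with FOLLOW(S) on { '*', 'a', 'x' }

Nullable non-terminals: S.
FIRST sets used below: FIRST(Y) = { '*', 'a', 'x' }

S: nullable alternative(s) S → ε; FOLLOW(S) = { $, '*', 'a', 'x' }
  S → Y x a: FIRST \ {ε} = { '*', 'a', 'x' } — overlaps FOLLOW(S) on { '*', 'a', 'x' }: CONFLICT
  S → ε: FIRST \ {ε} = { } — this is the only nullable alternative, skip
  S → Y: FIRST \ {ε} = { '*', 'a', 'x' } — overlaps FOLLOW(S) on { '*', 'a', 'x' }: CONFLICT

E, Y have no nullable alternative, so no FIRST/FOLLOW check is needed there.

So the grammar has 2 FIRST/FOLLOW conflicts (marked CONFLICT above).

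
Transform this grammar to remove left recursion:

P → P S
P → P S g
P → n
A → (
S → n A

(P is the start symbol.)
P → n P'
P' → S P'
P' → S g P'
P' → ε
A → (
S → n A

P is directly left-recursive. The standard transformation for
  A → A α₁ | ... | A α_m | β₁ | ... | β_n
is
  A  → β₁ A' | ... | β_n A'
  A' → α₁ A' | ... | α_m A' | ε

P → n becomes P → n P'
P → P S becomes P' → S P'
P → P S g becomes P' → S g P'
Add P' → ε

Productions for other non-terminals are unchanged:
  A → (
  S → n A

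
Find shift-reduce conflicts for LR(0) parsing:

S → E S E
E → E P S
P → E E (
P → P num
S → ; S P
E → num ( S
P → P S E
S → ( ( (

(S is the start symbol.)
Yes — I11: [S → E S E .] vs [E → . num ( S]; I15: [E → E P S .] vs [E → . num ( S]; I16: [P → P num .] vs [E → num . ( S]; I17: [P → P S E .] vs [E → . num ( S]; I19: [P → E E ( .] vs [S → ( . ( (]; I23: [S → ; S P .] vs [E → . num ( S]

Augment with S' → S and build the canonical LR(0) collection (I0 = CLOSURE({[S' → . S]}), then GOTO on every symbol after a dot until no new states appear). It has 25 states:
  I0: { [E → . E P S], [E → . num ( S], [S → . ( ( (], [S → . ; S P], [S → . E S E], [S' → . S] }  — shift
  I1: { [S → ( . ( (] }  — shift
  I2: { [E → . E P S], [E → . num ( S], [S → . ( ( (], [S → . ; S P], [S → . E S E], [S → ; . S P] }  — shift
  I3: { [E → . E P S], [E → . num ( S], [E → E . P S], [P → . E E (], [P → . P S E], [P → . P num], [S → . ( ( (], [S → . ; S P], [S → . E S E], [S → E . S E] }  — shift
  I4: { [S' → S .] }  — accept
  I5: { [E → num . ( S] }  — shift
  I6: { [E → . E P S], [E → . num ( S], [E → num ( . S], [S → . ( ( (], [S → . ; S P], [S → . E S E] }  — shift
  I7: { [E → num ( S .] }  — reduce
  I8: { [E → . E P S], [E → . num ( S], [E → E . P S], [P → . E E (], [P → . P S E], [P → . P num], [P → E . E (], [S → . ( ( (], [S → . ; S P], [S → . E S E], [S → E . S E] }  — shift
  I9: { [E → . E P S], [E → . num ( S], [E → E P . S], [P → P . S E], [P → P . num], [S → . ( ( (], [S → . ; S P], [S → . E S E] }  — shift
  I10: { [E → . E P S], [E → . num ( S], [S → E S . E] }  — shift
  I11: { [E → . E P S], [E → . num ( S], [E → E . P S], [P → . E E (], [P → . P S E], [P → . P num], [S → E S E .] }  — shift, reduce
  I12: { [E → . E P S], [E → . num ( S], [E → E . P S], [P → . E E (], [P → . P S E], [P → . P num], [P → E . E (] }  — shift
  I13: { [E → . E P S], [E → . num ( S], [E → E . P S], [P → . E E (], [P → . P S E], [P → . P num], [P → E . E (], [P → E E . (] }  — shift
  I14: { [P → E E ( .] }  — reduce
  I15: { [E → . E P S], [E → . num ( S], [E → E P S .], [P → P S . E] }  — shift, reduce
  I16: { [E → num . ( S], [P → P num .] }  — shift, reduce
  I17: { [E → . E P S], [E → . num ( S], [E → E . P S], [P → . E E (], [P → . P S E], [P → . P num], [P → P S E .] }  — shift, reduce
  I18: { [E → . E P S], [E → . num ( S], [E → E . P S], [P → . E E (], [P → . P S E], [P → . P num], [P → E . E (], [P → E E . (], [S → . ( ( (], [S → . ; S P], [S → . E S E], [S → E . S E] }  — shift
  I19: { [P → E E ( .], [S → ( . ( (] }  — shift, reduce
  I20: { [S → ( ( . (] }  — shift
  I21: { [S → ( ( ( .] }  — reduce
  I22: { [E → . E P S], [E → . num ( S], [P → . E E (], [P → . P S E], [P → . P num], [S → ; S . P] }  — shift
  I23: { [E → . E P S], [E → . num ( S], [P → P . S E], [P → P . num], [S → . ( ( (], [S → . ; S P], [S → . E S E], [S → ; S P .] }  — shift, reduce
  I24: { [E → . E P S], [E → . num ( S], [P → P S . E] }  — shift

I11 contains reduce item [S → E S E .] and shift item [E → . num ( S] — shift-reduce conflict.
I15 contains reduce item [E → E P S .] and shift item [E → . num ( S] — shift-reduce conflict.
I16 contains reduce item [P → P num .] and shift item [E → num . ( S] — shift-reduce conflict.
I17 contains reduce item [P → P S E .] and shift item [E → . num ( S] — shift-reduce conflict.
I19 contains reduce item [P → E E ( .] and shift item [S → ( . ( (] — shift-reduce conflict.
I23 contains reduce item [S → ; S P .] and shift items [E → . num ( S], [P → P . num], [S → . ( ( (], [S → . ; S P] — shift-reduce conflict.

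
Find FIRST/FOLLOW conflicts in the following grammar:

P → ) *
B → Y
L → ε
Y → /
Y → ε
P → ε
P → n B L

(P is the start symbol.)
No FIRST/FOLLOW conflicts.

A FIRST/FOLLOW conflict occurs when a non-terminal N has a nullable alternative N → β (β ⇒* ε) and another alternative N → α with FIRST(α) ∩ FOLLOW(N) ≠ ∅: on such a lookahead the parser cannot decide between expanding α and letting N vanish via β.

Nullable non-terminals: B, L, P, Y.
B has a nullable alternative but only one production, so nothing to check.
L has a nullable alternative but only one production, so nothing to check.

P: nullable alternative(s) P → ε; FOLLOW(P) = { $ }
  P → ) *: FIRST \ {ε} = { ')' } — disjoint from FOLLOW(P)
  P → ε: FIRST \ {ε} = { } — this is the only nullable alternative, skip
  P → n B L: FIRST \ {ε} = { 'n' } — disjoint from FOLLOW(P)

Y: nullable alternative(s) Y → ε; FOLLOW(Y) = { $ }
  Y → /: FIRST \ {ε} = { '/' } — disjoint from FOLLOW(Y)
  Y → ε: FIRST \ {ε} = { } — this is the only nullable alternative, skip

No FIRST/FOLLOW conflicts found.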